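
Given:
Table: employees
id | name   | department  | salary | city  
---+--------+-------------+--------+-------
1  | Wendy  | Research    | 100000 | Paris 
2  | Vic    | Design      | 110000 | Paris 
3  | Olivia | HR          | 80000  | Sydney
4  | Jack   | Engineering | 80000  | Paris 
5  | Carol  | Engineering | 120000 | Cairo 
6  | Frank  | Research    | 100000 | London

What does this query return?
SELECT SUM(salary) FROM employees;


SUM(salary) = 100000 + 110000 + 80000 + 80000 + 120000 + 100000 = 590000

590000


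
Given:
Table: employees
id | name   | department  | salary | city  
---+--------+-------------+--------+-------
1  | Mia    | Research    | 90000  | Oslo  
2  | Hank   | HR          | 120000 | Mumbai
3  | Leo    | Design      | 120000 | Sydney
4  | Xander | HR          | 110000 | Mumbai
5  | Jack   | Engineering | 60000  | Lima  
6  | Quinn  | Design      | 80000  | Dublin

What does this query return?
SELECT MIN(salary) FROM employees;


Salaries: 90000, 120000, 120000, 110000, 60000, 80000
MIN = 60000

60000


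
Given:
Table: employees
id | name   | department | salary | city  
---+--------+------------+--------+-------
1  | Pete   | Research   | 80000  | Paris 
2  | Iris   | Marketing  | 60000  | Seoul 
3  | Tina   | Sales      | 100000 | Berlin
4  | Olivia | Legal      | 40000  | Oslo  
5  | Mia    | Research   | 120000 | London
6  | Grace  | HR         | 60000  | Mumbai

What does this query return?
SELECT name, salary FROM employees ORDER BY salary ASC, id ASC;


Sorting by salary ASC, then id ASC for ties

6 rows:
Olivia, 40000
Iris, 60000
Grace, 60000
Pete, 80000
Tina, 100000
Mia, 120000


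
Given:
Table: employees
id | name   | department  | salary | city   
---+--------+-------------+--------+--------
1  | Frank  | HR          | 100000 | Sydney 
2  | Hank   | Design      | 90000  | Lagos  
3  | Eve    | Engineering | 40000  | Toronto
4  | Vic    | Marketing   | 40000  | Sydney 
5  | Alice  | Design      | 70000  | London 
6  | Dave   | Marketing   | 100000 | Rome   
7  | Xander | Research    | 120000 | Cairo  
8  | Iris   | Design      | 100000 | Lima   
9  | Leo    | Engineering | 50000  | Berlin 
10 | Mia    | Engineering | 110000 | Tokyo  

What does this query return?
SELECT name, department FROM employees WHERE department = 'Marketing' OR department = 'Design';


Filtering: department = 'Marketing' OR 'Design'
Matching: 5 rows

5 rows:
Hank, Design
Vic, Marketing
Alice, Design
Dave, Marketing
Iris, Design


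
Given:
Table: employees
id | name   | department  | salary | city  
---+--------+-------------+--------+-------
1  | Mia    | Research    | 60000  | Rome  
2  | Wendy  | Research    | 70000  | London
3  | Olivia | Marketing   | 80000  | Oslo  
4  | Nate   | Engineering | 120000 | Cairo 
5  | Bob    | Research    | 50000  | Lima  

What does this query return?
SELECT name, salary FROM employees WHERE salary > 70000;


Filtering: salary > 70000
Matching: 2 rows

2 rows:
Olivia, 80000
Nate, 120000


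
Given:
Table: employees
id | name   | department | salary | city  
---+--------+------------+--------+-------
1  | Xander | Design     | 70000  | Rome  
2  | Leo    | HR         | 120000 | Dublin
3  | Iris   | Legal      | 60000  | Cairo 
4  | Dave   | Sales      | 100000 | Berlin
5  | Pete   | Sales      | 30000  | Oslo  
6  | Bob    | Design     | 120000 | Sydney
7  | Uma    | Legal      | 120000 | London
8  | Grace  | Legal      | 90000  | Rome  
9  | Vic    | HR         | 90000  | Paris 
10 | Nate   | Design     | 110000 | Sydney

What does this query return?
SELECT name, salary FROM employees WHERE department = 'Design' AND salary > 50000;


Filtering: department = 'Design' AND salary > 50000
Matching: 3 rows

3 rows:
Xander, 70000
Bob, 120000
Nate, 110000


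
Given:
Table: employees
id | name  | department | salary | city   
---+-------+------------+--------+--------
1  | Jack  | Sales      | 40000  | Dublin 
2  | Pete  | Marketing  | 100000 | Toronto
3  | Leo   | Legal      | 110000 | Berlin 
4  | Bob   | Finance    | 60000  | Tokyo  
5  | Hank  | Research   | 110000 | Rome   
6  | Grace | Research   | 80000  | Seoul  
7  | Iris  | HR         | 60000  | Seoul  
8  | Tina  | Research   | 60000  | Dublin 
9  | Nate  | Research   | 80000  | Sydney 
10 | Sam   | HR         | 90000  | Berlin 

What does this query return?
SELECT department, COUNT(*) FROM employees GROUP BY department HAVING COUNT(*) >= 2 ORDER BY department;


Groups with count >= 2:
  HR: 2 -> PASS
  Research: 4 -> PASS
  Finance: 1 -> filtered out
  Legal: 1 -> filtered out
  Marketing: 1 -> filtered out
  Sales: 1 -> filtered out


2 groups:
HR, 2
Research, 4


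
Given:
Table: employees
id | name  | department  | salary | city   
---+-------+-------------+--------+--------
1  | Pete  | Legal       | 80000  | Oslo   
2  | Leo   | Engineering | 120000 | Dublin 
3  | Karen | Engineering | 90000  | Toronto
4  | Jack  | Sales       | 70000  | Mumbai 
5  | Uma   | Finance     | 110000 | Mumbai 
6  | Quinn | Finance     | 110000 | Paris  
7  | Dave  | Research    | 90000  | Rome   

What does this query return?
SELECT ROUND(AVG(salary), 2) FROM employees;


SUM(salary) = 670000
COUNT = 7
ROUND(AVG, 2) = ROUND(670000 / 7, 2) = 95714.29

95714.29


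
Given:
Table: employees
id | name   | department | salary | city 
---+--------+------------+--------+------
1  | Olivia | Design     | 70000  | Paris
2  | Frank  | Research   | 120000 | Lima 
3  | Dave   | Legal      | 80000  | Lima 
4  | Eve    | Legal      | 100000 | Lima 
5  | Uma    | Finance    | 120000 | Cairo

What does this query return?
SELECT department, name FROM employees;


Projecting columns: department, name

5 rows:
Design, Olivia
Research, Frank
Legal, Dave
Legal, Eve
Finance, Uma


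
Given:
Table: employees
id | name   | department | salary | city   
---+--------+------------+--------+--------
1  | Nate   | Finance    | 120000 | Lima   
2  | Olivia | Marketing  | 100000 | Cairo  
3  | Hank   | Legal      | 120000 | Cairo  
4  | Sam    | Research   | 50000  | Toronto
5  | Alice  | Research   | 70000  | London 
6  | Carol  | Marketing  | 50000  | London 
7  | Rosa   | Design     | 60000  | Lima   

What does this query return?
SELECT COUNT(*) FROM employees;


COUNT(*) counts all rows

7


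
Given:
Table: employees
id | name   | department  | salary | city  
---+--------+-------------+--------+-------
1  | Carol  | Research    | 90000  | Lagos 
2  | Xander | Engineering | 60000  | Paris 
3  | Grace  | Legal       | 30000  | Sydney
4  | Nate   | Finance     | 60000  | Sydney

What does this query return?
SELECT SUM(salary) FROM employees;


SUM(salary) = 90000 + 60000 + 30000 + 60000 = 240000

240000


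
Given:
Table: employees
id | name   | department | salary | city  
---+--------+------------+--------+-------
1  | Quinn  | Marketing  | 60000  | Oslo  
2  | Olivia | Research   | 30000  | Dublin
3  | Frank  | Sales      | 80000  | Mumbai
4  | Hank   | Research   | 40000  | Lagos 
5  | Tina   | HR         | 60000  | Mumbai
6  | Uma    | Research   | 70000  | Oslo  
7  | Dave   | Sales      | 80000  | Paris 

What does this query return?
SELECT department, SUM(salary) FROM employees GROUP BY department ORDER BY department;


Summing salary within each department:
  HR: 60000 = 60000
  Marketing: 60000 = 60000
  Research: 30000 + 40000 + 70000 = 140000
  Sales: 80000 + 80000 = 160000


4 groups:
HR, 60000
Marketing, 60000
Research, 140000
Sales, 160000


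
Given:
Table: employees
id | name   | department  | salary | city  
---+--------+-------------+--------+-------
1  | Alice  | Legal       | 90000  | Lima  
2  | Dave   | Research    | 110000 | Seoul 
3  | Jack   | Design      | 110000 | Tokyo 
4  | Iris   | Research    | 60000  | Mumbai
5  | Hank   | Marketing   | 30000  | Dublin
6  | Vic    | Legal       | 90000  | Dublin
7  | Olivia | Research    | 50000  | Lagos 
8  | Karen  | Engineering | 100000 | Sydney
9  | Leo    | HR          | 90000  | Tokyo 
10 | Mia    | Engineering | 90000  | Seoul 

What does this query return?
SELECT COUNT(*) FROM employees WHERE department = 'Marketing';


Counting rows where department = 'Marketing'
  Hank -> MATCH


1


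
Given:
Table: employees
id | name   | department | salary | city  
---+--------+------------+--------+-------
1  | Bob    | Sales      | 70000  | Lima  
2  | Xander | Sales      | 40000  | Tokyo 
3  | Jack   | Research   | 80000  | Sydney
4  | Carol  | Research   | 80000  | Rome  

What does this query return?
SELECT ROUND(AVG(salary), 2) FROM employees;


SUM(salary) = 270000
COUNT = 4
ROUND(AVG, 2) = ROUND(270000 / 4, 2) = 67500.0

67500.0


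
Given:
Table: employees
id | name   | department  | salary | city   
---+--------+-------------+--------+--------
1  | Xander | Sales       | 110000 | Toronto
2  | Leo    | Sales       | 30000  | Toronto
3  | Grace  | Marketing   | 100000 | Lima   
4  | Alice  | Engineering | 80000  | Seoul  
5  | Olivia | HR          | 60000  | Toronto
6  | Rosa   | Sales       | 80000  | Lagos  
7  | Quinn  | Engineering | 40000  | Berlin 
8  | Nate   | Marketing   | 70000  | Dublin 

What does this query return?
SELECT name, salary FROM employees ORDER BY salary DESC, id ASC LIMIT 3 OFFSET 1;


Sort by salary DESC (id ASC tiebreak), then skip 1 and take 3
Rows 2 through 4

3 rows:
Grace, 100000
Alice, 80000
Rosa, 80000


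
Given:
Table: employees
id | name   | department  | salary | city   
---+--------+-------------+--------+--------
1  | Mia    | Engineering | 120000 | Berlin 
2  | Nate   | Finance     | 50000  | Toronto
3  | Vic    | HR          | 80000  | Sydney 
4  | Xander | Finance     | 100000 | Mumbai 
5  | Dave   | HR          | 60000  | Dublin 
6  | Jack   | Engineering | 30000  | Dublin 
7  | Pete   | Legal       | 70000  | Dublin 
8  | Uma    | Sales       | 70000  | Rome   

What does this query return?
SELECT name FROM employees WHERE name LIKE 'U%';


LIKE 'U%' matches names starting with 'U'
Matching: 1

1 rows:
Uma


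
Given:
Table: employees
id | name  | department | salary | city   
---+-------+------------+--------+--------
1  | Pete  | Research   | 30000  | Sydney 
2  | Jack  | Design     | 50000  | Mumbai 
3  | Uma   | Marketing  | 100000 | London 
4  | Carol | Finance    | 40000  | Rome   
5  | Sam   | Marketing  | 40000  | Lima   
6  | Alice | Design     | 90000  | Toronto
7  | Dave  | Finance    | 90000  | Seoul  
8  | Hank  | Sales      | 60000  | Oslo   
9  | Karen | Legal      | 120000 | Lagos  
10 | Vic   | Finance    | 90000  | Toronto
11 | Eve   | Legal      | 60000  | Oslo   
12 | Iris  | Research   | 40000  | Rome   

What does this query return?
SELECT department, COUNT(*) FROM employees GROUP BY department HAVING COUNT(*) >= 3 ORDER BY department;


Groups with count >= 3:
  Finance: 3 -> PASS
  Design: 2 -> filtered out
  Legal: 2 -> filtered out
  Marketing: 2 -> filtered out
  Research: 2 -> filtered out
  Sales: 1 -> filtered out


1 groups:
Finance, 3


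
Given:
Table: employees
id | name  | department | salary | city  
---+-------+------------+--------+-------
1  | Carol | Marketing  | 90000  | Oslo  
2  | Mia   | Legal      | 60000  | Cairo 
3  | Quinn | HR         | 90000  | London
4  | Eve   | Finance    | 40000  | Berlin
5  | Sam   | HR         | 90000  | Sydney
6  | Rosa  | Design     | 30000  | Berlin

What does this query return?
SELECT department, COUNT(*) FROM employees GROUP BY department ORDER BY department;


Assigning each row to its department group:
  Carol -> Marketing
  Mia -> Legal
  Quinn -> HR
  Eve -> Finance
  Sam -> HR
  Rosa -> Design


5 groups:
Design, 1
Finance, 1
HR, 2
Legal, 1
Marketing, 1


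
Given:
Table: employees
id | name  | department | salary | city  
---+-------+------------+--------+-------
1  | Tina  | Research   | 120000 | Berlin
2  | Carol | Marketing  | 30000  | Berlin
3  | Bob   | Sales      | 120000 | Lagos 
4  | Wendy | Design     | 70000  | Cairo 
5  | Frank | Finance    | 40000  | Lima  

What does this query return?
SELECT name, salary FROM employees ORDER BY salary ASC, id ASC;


Sorting by salary ASC, then id ASC for ties

5 rows:
Carol, 30000
Frank, 40000
Wendy, 70000
Tina, 120000
Bob, 120000


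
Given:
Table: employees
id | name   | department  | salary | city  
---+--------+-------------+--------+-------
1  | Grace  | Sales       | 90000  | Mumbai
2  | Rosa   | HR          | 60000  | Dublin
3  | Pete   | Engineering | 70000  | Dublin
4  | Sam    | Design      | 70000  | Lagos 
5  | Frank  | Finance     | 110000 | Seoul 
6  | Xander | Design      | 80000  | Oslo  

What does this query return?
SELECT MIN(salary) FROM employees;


Salaries: 90000, 60000, 70000, 70000, 110000, 80000
MIN = 60000

60000


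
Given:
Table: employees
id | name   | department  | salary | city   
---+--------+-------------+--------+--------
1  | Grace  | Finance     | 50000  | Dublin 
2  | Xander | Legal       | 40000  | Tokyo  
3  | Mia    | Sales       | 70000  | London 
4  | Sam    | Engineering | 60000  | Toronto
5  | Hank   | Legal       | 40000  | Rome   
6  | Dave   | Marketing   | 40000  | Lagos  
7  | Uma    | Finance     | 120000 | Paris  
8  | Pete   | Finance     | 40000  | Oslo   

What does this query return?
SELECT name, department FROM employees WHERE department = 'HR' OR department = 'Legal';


Filtering: department = 'HR' OR 'Legal'
Matching: 2 rows

2 rows:
Xander, Legal
Hank, Legal


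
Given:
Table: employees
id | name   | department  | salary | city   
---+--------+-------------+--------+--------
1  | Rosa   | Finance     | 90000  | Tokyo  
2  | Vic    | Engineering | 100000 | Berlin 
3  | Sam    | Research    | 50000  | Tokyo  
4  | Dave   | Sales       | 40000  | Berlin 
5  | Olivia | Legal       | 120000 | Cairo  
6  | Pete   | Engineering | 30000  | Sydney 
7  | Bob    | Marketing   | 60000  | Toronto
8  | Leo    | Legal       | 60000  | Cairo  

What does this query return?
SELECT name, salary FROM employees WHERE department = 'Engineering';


Filtering: department = 'Engineering'
Matching rows: 2

2 rows:
Vic, 100000
Pete, 30000


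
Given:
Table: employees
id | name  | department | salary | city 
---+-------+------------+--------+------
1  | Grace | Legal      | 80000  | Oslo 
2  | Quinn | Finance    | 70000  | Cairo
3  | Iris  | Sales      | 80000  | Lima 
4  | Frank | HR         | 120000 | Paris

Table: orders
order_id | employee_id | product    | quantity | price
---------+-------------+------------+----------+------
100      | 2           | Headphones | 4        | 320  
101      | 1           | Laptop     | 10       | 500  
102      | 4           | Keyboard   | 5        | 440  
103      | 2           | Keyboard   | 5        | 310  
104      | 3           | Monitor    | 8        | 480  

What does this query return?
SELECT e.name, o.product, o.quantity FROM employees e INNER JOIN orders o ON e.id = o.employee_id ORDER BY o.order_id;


Joining employees.id = orders.employee_id:
  employee Quinn (id=2) -> order Headphones
  employee Grace (id=1) -> order Laptop
  employee Frank (id=4) -> order Keyboard
  employee Quinn (id=2) -> order Keyboard
  employee Iris (id=3) -> order Monitor


5 rows:
Quinn, Headphones, 4
Grace, Laptop, 10
Frank, Keyboard, 5
Quinn, Keyboard, 5
Iris, Monitor, 8


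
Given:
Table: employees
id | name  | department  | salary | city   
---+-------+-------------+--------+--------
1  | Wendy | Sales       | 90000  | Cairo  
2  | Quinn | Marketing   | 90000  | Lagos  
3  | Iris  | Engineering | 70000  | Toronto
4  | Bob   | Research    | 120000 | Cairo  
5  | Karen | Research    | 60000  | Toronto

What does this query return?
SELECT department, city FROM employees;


Projecting columns: department, city

5 rows:
Sales, Cairo
Marketing, Lagos
Engineering, Toronto
Research, Cairo
Research, Toronto


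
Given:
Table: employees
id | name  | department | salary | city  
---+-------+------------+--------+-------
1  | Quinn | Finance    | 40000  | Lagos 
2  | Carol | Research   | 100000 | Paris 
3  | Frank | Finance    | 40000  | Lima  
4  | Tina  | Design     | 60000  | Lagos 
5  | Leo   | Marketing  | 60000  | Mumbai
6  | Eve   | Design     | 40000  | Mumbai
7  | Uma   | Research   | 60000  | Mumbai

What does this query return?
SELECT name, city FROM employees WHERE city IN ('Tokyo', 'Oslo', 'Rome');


Filtering: city IN ('Tokyo', 'Oslo', 'Rome')
Matching: 0 rows

Empty result set (0 rows)


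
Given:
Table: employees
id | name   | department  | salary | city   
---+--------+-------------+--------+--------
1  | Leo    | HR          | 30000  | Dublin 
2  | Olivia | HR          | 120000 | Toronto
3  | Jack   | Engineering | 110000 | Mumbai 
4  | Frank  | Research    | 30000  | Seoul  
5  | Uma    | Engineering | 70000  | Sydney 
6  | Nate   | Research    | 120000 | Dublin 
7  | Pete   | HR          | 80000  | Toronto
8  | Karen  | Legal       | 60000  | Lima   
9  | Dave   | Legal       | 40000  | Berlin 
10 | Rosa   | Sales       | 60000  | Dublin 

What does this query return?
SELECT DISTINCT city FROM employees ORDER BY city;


All 'city' values (row order): Dublin, Toronto, Mumbai, Seoul, Sydney, Dublin, Toronto, Lima, Berlin, Dublin
Removing duplicates leaves 7 unique value(s).

7 values:
Berlin
Dublin
Lima
Mumbai
Seoul
Sydney
Toronto


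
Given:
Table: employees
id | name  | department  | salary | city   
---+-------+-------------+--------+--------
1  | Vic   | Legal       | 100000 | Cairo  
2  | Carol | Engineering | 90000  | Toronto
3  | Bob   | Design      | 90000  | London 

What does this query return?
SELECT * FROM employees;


SELECT * returns all 3 rows with all columns

3 rows:
1, Vic, Legal, 100000, Cairo
2, Carol, Engineering, 90000, Toronto
3, Bob, Design, 90000, London


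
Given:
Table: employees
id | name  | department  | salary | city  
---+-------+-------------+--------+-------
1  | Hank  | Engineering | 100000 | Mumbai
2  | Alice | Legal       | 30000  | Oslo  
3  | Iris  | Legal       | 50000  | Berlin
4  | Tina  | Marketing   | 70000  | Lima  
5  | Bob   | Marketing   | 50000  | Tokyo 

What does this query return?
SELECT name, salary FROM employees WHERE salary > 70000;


Filtering: salary > 70000
Matching: 1 rows

1 rows:
Hank, 100000


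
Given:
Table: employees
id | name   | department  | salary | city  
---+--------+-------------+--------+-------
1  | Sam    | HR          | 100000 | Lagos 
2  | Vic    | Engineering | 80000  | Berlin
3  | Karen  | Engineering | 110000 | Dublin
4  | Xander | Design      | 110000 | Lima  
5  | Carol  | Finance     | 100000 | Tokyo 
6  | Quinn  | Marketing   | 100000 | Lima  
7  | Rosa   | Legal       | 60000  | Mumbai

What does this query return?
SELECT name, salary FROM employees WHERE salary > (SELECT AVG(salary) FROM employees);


Subquery: AVG(salary) = 94285.71
Filtering: salary > 94285.71
  Sam (100000) -> MATCH
  Karen (110000) -> MATCH
  Xander (110000) -> MATCH
  Carol (100000) -> MATCH
  Quinn (100000) -> MATCH


5 rows:
Sam, 100000
Karen, 110000
Xander, 110000
Carol, 100000
Quinn, 100000


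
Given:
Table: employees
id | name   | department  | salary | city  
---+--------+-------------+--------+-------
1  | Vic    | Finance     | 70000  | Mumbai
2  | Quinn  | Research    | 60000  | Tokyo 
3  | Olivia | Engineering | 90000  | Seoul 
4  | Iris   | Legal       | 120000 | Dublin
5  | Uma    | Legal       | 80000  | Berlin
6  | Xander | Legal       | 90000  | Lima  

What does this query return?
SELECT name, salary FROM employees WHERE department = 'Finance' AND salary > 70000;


Filtering: department = 'Finance' AND salary > 70000
Matching: 0 rows

Empty result set (0 rows)


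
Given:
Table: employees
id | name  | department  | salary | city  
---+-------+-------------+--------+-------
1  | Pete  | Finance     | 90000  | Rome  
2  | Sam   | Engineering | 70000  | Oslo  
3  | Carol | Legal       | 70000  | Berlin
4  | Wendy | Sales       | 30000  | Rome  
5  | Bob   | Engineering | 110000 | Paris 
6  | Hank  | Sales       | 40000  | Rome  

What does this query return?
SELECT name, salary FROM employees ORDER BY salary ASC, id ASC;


Sorting by salary ASC, then id ASC for ties

6 rows:
Wendy, 30000
Hank, 40000
Sam, 70000
Carol, 70000
Pete, 90000
Bob, 110000


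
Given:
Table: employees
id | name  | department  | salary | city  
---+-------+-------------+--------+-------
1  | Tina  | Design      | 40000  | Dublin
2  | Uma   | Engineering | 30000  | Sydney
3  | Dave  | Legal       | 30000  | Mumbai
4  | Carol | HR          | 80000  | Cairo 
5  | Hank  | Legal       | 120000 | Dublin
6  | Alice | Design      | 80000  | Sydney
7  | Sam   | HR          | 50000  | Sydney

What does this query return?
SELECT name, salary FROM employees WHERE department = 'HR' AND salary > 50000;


Filtering: department = 'HR' AND salary > 50000
Matching: 1 rows

1 rows:
Carol, 80000


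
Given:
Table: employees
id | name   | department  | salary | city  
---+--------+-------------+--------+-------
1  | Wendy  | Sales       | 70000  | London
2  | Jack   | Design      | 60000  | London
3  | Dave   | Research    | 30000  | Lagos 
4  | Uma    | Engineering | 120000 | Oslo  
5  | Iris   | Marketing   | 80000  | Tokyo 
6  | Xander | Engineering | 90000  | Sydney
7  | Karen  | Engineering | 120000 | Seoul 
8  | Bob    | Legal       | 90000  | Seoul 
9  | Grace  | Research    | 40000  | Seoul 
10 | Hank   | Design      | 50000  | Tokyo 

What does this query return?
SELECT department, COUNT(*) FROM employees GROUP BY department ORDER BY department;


Assigning each row to its department group:
  Wendy -> Sales
  Jack -> Design
  Dave -> Research
  Uma -> Engineering
  Iris -> Marketing
  Xander -> Engineering
  Karen -> Engineering
  Bob -> Legal
  Grace -> Research
  Hank -> Design


6 groups:
Design, 2
Engineering, 3
Legal, 1
Marketing, 1
Research, 2
Sales, 1


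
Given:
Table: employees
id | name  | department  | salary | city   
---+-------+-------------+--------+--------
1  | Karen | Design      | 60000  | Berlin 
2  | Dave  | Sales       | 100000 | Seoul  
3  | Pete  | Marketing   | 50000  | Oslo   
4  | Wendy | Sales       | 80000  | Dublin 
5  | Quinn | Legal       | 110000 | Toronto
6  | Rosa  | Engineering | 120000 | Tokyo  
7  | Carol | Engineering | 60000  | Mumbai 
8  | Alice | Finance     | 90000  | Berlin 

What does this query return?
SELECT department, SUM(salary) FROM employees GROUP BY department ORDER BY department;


Summing salary within each department:
  Design: 60000 = 60000
  Engineering: 120000 + 60000 = 180000
  Finance: 90000 = 90000
  Legal: 110000 = 110000
  Marketing: 50000 = 50000
  Sales: 100000 + 80000 = 180000


6 groups:
Design, 60000
Engineering, 180000
Finance, 90000
Legal, 110000
Marketing, 50000
Sales, 180000


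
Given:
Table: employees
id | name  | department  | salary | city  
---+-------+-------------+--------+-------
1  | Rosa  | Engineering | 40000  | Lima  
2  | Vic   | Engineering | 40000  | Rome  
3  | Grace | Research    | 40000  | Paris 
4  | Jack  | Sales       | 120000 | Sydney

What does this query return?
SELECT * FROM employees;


SELECT * returns all 4 rows with all columns

4 rows:
1, Rosa, Engineering, 40000, Lima
2, Vic, Engineering, 40000, Rome
3, Grace, Research, 40000, Paris
4, Jack, Sales, 120000, Sydney


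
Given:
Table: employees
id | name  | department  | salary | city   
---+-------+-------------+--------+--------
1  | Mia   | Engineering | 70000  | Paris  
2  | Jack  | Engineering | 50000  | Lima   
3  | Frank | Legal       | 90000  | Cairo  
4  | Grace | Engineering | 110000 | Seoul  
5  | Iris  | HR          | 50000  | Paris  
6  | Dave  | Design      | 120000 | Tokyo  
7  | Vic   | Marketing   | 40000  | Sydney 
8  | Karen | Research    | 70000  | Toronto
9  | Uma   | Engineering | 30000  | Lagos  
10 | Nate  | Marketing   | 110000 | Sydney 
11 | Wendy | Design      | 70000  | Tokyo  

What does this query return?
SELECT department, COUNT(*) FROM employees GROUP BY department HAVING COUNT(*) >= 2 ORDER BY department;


Groups with count >= 2:
  Design: 2 -> PASS
  Engineering: 4 -> PASS
  Marketing: 2 -> PASS
  HR: 1 -> filtered out
  Legal: 1 -> filtered out
  Research: 1 -> filtered out


3 groups:
Design, 2
Engineering, 4
Marketing, 2


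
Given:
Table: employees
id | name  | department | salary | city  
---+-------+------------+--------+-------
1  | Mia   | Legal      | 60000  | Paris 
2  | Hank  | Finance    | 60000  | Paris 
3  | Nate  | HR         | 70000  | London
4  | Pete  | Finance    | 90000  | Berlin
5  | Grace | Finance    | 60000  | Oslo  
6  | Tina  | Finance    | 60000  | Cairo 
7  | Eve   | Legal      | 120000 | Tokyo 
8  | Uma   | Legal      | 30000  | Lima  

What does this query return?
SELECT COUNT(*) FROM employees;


COUNT(*) counts all rows

8


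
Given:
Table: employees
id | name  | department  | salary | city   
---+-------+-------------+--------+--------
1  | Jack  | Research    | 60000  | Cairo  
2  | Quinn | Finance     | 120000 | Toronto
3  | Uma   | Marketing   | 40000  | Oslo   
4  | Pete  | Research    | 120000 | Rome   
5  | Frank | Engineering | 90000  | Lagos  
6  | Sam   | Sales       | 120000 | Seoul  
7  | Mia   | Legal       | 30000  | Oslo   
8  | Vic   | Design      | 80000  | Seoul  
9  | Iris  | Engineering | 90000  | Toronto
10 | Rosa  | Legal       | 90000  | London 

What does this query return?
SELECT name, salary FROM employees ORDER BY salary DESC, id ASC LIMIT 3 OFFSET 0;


Sort by salary DESC (id ASC tiebreak), then skip 0 and take 3
Rows 1 through 3

3 rows:
Quinn, 120000
Pete, 120000
Sam, 120000


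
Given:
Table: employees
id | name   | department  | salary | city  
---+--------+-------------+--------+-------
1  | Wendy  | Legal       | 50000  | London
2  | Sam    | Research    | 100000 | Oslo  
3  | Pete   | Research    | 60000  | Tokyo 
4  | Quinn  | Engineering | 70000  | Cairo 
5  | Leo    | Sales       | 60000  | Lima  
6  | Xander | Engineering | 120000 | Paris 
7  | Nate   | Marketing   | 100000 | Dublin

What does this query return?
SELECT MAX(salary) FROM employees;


Salaries: 50000, 100000, 60000, 70000, 60000, 120000, 100000
MAX = 120000

120000


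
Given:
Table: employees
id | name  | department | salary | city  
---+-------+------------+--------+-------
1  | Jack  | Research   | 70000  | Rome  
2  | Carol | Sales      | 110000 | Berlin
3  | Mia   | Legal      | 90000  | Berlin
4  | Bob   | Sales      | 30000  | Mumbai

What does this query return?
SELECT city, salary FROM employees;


Projecting columns: city, salary

4 rows:
Rome, 70000
Berlin, 110000
Berlin, 90000
Mumbai, 30000


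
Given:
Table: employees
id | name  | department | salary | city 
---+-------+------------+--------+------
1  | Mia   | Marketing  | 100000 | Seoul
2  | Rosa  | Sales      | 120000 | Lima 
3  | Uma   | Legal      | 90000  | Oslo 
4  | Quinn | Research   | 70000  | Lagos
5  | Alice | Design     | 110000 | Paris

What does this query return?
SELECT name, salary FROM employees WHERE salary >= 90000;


Filtering: salary >= 90000
Matching: 4 rows

4 rows:
Mia, 100000
Rosa, 120000
Uma, 90000
Alice, 110000


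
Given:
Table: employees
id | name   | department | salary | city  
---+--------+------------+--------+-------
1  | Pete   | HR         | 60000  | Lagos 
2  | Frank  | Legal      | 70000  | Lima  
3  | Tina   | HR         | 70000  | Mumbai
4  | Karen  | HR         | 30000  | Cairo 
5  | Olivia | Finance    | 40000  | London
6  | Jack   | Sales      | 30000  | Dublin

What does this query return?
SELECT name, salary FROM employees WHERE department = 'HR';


Filtering: department = 'HR'
Matching rows: 3

3 rows:
Pete, 60000
Tina, 70000
Karen, 30000


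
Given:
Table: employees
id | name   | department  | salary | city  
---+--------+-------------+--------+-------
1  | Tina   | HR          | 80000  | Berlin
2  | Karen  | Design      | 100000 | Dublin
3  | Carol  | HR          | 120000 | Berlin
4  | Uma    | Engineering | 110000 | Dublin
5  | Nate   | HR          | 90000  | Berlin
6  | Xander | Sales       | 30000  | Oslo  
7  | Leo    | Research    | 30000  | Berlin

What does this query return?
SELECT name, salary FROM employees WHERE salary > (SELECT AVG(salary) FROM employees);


Subquery: AVG(salary) = 80000.0
Filtering: salary > 80000.0
  Karen (100000) -> MATCH
  Carol (120000) -> MATCH
  Uma (110000) -> MATCH
  Nate (90000) -> MATCH


4 rows:
Karen, 100000
Carol, 120000
Uma, 110000
Nate, 90000


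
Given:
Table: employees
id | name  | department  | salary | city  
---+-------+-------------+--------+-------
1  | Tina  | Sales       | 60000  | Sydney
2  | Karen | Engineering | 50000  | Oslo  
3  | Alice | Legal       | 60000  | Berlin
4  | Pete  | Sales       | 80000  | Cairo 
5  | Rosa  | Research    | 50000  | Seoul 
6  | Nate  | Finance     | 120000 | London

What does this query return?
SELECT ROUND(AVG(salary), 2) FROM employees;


SUM(salary) = 420000
COUNT = 6
ROUND(AVG, 2) = ROUND(420000 / 6, 2) = 70000.0

70000.0


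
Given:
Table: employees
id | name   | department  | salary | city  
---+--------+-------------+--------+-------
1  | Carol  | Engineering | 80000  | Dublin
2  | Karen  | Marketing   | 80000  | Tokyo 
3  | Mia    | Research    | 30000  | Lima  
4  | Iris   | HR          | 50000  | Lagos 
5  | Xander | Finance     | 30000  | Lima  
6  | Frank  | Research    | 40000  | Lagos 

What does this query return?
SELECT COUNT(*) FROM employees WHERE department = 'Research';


Counting rows where department = 'Research'
  Mia -> MATCH
  Frank -> MATCH


2


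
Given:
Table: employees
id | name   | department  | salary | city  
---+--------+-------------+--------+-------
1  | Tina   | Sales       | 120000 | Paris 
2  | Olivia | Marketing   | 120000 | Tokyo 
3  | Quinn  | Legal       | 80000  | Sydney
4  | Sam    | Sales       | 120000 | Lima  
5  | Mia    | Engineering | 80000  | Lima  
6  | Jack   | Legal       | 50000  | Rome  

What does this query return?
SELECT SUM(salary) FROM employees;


SUM(salary) = 120000 + 120000 + 80000 + 120000 + 80000 + 50000 = 570000

570000


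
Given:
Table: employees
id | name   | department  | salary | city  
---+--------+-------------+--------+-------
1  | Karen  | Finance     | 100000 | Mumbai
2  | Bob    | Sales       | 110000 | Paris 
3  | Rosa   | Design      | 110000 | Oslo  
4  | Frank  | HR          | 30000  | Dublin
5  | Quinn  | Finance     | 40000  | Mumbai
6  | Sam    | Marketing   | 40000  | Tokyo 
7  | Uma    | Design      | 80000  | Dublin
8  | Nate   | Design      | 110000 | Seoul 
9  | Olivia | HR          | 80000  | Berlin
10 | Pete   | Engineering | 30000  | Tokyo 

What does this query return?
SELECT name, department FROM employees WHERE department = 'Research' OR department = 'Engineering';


Filtering: department = 'Research' OR 'Engineering'
Matching: 1 rows

1 rows:
Pete, Engineering


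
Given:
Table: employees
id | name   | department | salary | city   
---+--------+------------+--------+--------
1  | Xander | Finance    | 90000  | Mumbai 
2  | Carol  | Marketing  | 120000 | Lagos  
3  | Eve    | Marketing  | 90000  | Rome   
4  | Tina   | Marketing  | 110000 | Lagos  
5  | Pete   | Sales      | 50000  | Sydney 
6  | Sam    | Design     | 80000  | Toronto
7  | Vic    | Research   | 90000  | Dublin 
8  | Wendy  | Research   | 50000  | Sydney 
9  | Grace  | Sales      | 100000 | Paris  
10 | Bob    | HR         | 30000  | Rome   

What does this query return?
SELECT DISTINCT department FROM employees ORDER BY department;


All 'department' values (row order): Finance, Marketing, Marketing, Marketing, Sales, Design, Research, Research, Sales, HR
Removing duplicates leaves 6 unique value(s).

6 values:
Design
Finance
HR
Marketing
Research
Sales


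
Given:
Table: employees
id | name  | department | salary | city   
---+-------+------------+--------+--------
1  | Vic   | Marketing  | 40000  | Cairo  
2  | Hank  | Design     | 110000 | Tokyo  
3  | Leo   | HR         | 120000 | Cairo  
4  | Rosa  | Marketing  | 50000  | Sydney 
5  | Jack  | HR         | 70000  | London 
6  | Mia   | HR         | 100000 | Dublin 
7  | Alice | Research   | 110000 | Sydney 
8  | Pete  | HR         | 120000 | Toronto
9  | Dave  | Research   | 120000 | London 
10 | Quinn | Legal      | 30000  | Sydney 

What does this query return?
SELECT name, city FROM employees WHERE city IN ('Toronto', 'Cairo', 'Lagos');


Filtering: city IN ('Toronto', 'Cairo', 'Lagos')
Matching: 3 rows

3 rows:
Vic, Cairo
Leo, Cairo
Pete, Toronto


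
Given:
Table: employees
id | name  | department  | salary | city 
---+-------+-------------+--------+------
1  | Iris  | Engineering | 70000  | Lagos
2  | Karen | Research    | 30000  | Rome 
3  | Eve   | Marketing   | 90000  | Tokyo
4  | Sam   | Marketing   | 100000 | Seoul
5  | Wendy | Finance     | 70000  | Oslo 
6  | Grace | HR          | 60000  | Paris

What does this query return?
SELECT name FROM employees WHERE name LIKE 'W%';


LIKE 'W%' matches names starting with 'W'
Matching: 1

1 rows:
Wendy


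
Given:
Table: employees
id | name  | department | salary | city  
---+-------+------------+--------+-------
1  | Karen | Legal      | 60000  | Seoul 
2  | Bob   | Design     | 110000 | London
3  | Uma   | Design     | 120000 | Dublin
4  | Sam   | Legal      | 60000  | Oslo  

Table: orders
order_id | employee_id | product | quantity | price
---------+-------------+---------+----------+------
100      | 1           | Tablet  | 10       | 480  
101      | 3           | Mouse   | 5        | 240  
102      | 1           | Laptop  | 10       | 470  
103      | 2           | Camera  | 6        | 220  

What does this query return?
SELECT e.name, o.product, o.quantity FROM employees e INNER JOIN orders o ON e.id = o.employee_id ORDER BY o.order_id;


Joining employees.id = orders.employee_id:
  employee Karen (id=1) -> order Tablet
  employee Uma (id=3) -> order Mouse
  employee Karen (id=1) -> order Laptop
  employee Bob (id=2) -> order Camera


4 rows:
Karen, Tablet, 10
Uma, Mouse, 5
Karen, Laptop, 10
Bob, Camera, 6


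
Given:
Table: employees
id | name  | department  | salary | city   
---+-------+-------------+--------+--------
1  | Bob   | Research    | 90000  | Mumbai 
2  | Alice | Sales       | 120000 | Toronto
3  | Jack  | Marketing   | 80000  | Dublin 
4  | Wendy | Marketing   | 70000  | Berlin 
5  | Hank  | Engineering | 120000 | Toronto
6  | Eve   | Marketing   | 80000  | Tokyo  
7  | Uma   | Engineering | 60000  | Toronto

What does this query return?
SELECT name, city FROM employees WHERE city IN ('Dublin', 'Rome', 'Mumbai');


Filtering: city IN ('Dublin', 'Rome', 'Mumbai')
Matching: 2 rows

2 rows:
Bob, Mumbai
Jack, Dublin


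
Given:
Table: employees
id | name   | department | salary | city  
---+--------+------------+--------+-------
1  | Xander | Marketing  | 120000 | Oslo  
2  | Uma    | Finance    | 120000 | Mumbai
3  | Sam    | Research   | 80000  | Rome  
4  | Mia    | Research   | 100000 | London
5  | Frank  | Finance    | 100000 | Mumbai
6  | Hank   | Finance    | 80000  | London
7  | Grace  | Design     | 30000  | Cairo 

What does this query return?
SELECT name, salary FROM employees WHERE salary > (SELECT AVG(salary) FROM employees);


Subquery: AVG(salary) = 90000.0
Filtering: salary > 90000.0
  Xander (120000) -> MATCH
  Uma (120000) -> MATCH
  Mia (100000) -> MATCH
  Frank (100000) -> MATCH


4 rows:
Xander, 120000
Uma, 120000
Mia, 100000
Frank, 100000


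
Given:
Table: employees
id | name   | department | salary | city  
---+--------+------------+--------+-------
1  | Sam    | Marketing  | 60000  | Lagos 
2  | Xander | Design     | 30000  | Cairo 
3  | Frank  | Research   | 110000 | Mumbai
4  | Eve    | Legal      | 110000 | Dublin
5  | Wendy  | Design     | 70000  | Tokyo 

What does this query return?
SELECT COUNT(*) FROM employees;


COUNT(*) counts all rows

5


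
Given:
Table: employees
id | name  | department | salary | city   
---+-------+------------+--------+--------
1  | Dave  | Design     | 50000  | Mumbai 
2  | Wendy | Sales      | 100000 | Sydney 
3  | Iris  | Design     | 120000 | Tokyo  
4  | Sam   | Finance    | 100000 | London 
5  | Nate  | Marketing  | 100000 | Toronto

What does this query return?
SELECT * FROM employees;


SELECT * returns all 5 rows with all columns

5 rows:
1, Dave, Design, 50000, Mumbai
2, Wendy, Sales, 100000, Sydney
3, Iris, Design, 120000, Tokyo
4, Sam, Finance, 100000, London
5, Nate, Marketing, 100000, Toronto


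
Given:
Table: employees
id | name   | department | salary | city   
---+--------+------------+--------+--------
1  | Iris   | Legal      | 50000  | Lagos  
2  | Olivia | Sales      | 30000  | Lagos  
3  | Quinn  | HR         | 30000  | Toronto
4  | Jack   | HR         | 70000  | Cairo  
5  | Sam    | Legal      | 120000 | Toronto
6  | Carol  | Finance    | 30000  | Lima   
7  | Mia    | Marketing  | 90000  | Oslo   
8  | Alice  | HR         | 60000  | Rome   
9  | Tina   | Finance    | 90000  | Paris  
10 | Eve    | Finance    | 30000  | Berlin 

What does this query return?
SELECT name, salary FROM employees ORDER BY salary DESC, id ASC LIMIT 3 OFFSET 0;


Sort by salary DESC (id ASC tiebreak), then skip 0 and take 3
Rows 1 through 3

3 rows:
Sam, 120000
Mia, 90000
Tina, 90000


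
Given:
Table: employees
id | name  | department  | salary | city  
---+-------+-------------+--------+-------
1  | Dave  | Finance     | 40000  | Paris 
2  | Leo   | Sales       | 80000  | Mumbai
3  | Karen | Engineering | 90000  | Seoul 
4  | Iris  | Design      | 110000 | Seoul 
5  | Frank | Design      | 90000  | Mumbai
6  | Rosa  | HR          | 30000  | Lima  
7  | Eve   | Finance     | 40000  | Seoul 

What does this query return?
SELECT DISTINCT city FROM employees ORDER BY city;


All 'city' values (row order): Paris, Mumbai, Seoul, Seoul, Mumbai, Lima, Seoul
Removing duplicates leaves 4 unique value(s).

4 values:
Lima
Mumbai
Paris
Seoul


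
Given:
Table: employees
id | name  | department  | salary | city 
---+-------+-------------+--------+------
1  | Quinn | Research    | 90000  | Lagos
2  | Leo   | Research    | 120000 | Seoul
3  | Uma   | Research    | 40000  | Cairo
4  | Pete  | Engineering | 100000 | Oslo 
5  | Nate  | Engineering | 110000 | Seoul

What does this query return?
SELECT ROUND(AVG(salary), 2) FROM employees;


SUM(salary) = 460000
COUNT = 5
ROUND(AVG, 2) = ROUND(460000 / 5, 2) = 92000.0

92000.0


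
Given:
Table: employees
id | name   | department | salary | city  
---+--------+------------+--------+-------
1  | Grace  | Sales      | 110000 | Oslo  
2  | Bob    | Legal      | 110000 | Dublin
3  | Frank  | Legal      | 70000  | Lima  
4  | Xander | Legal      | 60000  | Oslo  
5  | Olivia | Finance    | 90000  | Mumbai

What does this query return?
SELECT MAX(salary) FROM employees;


Salaries: 110000, 110000, 70000, 60000, 90000
MAX = 110000

110000


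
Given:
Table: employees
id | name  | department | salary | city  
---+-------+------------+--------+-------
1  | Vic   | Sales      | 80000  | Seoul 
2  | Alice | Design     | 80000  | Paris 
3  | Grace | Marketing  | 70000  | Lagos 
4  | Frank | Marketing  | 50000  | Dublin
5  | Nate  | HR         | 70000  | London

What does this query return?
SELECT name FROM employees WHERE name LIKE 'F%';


LIKE 'F%' matches names starting with 'F'
Matching: 1

1 rows:
Frank


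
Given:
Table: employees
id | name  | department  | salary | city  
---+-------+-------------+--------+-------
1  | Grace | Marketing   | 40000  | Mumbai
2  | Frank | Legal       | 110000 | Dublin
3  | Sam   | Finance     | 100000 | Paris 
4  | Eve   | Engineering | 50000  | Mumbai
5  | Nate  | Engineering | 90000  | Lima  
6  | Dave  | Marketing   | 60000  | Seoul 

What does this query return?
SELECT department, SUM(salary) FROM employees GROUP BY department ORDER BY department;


Summing salary within each department:
  Engineering: 50000 + 90000 = 140000
  Finance: 100000 = 100000
  Legal: 110000 = 110000
  Marketing: 40000 + 60000 = 100000


4 groups:
Engineering, 140000
Finance, 100000
Legal, 110000
Marketing, 100000


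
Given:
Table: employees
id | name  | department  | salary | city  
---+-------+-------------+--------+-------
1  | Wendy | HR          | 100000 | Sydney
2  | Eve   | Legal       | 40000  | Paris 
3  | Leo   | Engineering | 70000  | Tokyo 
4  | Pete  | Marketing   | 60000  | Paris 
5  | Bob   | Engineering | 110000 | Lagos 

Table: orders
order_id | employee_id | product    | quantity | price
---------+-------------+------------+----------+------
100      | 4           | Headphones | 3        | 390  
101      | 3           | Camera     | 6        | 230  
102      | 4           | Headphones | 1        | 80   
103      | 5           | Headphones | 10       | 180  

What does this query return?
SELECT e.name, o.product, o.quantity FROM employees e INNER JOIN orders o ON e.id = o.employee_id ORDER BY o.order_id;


Joining employees.id = orders.employee_id:
  employee Pete (id=4) -> order Headphones
  employee Leo (id=3) -> order Camera
  employee Pete (id=4) -> order Headphones
  employee Bob (id=5) -> order Headphones


4 rows:
Pete, Headphones, 3
Leo, Camera, 6
Pete, Headphones, 1
Bob, Headphones, 10
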